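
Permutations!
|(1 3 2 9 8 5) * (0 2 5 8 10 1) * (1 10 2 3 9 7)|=|(10)(0 3 5)(1 9 2 7)|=12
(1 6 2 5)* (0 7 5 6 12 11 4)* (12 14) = (0 7 5 1 14 12 11 4)(2 6) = [7, 14, 6, 3, 0, 1, 2, 5, 8, 9, 10, 4, 11, 13, 12]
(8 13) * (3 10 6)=(3 10 6)(8 13)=[0, 1, 2, 10, 4, 5, 3, 7, 13, 9, 6, 11, 12, 8]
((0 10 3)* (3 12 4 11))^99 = (0 4)(3 12)(10 11)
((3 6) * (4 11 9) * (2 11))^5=((2 11 9 4)(3 6))^5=(2 11 9 4)(3 6)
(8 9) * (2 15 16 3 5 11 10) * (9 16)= (2 15 9 8 16 3 5 11 10)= [0, 1, 15, 5, 4, 11, 6, 7, 16, 8, 2, 10, 12, 13, 14, 9, 3]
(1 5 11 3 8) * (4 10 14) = (1 5 11 3 8)(4 10 14) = [0, 5, 2, 8, 10, 11, 6, 7, 1, 9, 14, 3, 12, 13, 4]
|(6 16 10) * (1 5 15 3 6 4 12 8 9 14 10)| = 6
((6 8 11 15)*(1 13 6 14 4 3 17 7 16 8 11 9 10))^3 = (1 11 4 7 9 13 15 3 16 10 6 14 17 8)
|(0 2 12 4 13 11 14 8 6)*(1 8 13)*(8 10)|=|(0 2 12 4 1 10 8 6)(11 14 13)|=24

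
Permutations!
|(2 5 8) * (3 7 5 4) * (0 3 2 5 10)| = 4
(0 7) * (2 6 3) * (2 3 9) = (0 7)(2 6 9) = [7, 1, 6, 3, 4, 5, 9, 0, 8, 2]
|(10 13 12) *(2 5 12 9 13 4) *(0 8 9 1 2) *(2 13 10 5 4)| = |(0 8 9 10 2 4)(1 13)(5 12)| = 6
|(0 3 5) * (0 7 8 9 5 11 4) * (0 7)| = |(0 3 11 4 7 8 9 5)| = 8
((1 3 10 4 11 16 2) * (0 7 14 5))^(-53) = ((0 7 14 5)(1 3 10 4 11 16 2))^(-53) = (0 5 14 7)(1 4 2 10 16 3 11)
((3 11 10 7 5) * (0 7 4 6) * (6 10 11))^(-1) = (11)(0 6 3 5 7)(4 10)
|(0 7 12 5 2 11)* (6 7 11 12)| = |(0 11)(2 12 5)(6 7)| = 6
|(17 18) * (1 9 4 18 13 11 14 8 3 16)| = 11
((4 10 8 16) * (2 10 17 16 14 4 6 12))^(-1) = (2 12 6 16 17 4 14 8 10)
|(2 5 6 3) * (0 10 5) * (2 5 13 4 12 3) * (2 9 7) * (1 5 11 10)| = 42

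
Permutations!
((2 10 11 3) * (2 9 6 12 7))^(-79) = (2 10 11 3 9 6 12 7)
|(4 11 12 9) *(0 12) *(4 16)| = 6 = |(0 12 9 16 4 11)|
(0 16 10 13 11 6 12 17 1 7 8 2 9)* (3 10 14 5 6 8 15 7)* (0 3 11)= (0 16 14 5 6 12 17 1 11 8 2 9 3 10 13)(7 15)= [16, 11, 9, 10, 4, 6, 12, 15, 2, 3, 13, 8, 17, 0, 5, 7, 14, 1]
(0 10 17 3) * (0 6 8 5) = [10, 1, 2, 6, 4, 0, 8, 7, 5, 9, 17, 11, 12, 13, 14, 15, 16, 3] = (0 10 17 3 6 8 5)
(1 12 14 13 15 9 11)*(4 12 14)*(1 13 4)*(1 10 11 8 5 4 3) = (1 14 3)(4 12 10 11 13 15 9 8 5) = [0, 14, 2, 1, 12, 4, 6, 7, 5, 8, 11, 13, 10, 15, 3, 9]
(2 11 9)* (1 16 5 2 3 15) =(1 16 5 2 11 9 3 15) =[0, 16, 11, 15, 4, 2, 6, 7, 8, 3, 10, 9, 12, 13, 14, 1, 5]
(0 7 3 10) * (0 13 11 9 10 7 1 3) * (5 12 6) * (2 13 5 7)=(0 1 3 2 13 11 9 10 5 12 6 7)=[1, 3, 13, 2, 4, 12, 7, 0, 8, 10, 5, 9, 6, 11]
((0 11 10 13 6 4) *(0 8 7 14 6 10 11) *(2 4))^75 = (2 7)(4 14)(6 8)(10 13)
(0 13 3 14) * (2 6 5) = [13, 1, 6, 14, 4, 2, 5, 7, 8, 9, 10, 11, 12, 3, 0] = (0 13 3 14)(2 6 5)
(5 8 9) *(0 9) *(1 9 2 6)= (0 2 6 1 9 5 8)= [2, 9, 6, 3, 4, 8, 1, 7, 0, 5]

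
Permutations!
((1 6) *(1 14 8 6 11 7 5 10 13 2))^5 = ((1 11 7 5 10 13 2)(6 14 8))^5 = (1 13 5 11 2 10 7)(6 8 14)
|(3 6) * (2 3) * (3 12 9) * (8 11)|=|(2 12 9 3 6)(8 11)|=10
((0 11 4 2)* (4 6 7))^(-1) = (0 2 4 7 6 11)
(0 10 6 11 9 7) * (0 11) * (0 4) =(0 10 6 4)(7 11 9) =[10, 1, 2, 3, 0, 5, 4, 11, 8, 7, 6, 9]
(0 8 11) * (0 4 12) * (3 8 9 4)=(0 9 4 12)(3 8 11)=[9, 1, 2, 8, 12, 5, 6, 7, 11, 4, 10, 3, 0]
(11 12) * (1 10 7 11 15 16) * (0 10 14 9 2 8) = (0 10 7 11 12 15 16 1 14 9 2 8) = [10, 14, 8, 3, 4, 5, 6, 11, 0, 2, 7, 12, 15, 13, 9, 16, 1]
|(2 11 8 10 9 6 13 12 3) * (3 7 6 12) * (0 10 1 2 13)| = 12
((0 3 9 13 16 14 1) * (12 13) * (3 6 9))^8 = (16)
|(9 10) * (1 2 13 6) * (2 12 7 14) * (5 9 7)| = 10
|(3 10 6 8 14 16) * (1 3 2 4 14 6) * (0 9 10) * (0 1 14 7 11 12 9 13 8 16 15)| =|(0 13 8 6 16 2 4 7 11 12 9 10 14 15)(1 3)| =14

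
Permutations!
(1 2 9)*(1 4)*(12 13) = (1 2 9 4)(12 13) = [0, 2, 9, 3, 1, 5, 6, 7, 8, 4, 10, 11, 13, 12]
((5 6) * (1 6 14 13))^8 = ((1 6 5 14 13))^8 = (1 14 6 13 5)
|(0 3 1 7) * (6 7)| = 5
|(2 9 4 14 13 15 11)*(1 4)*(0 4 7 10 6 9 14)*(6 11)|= 10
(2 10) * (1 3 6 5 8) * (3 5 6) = [0, 5, 10, 3, 4, 8, 6, 7, 1, 9, 2] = (1 5 8)(2 10)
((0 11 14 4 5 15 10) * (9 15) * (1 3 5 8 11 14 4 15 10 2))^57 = (0 2 5)(1 9 14)(3 10 15)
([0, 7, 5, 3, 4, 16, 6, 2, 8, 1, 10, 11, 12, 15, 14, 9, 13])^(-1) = [0, 9, 7, 3, 4, 2, 6, 1, 8, 15, 10, 11, 12, 16, 14, 13, 5]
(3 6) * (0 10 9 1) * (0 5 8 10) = (1 5 8 10 9)(3 6) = [0, 5, 2, 6, 4, 8, 3, 7, 10, 1, 9]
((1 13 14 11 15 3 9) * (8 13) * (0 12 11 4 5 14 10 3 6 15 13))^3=((0 12 11 13 10 3 9 1 8)(4 5 14)(6 15))^3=(0 13 9)(1 12 10)(3 8 11)(6 15)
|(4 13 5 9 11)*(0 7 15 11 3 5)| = |(0 7 15 11 4 13)(3 5 9)| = 6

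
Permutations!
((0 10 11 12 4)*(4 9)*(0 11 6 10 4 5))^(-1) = (0 5 9 12 11 4)(6 10)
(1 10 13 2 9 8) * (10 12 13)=(1 12 13 2 9 8)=[0, 12, 9, 3, 4, 5, 6, 7, 1, 8, 10, 11, 13, 2]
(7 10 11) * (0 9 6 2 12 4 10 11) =(0 9 6 2 12 4 10)(7 11) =[9, 1, 12, 3, 10, 5, 2, 11, 8, 6, 0, 7, 4]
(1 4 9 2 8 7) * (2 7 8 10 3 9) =[0, 4, 10, 9, 2, 5, 6, 1, 8, 7, 3] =(1 4 2 10 3 9 7)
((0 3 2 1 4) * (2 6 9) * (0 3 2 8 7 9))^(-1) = ((0 2 1 4 3 6)(7 9 8))^(-1) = (0 6 3 4 1 2)(7 8 9)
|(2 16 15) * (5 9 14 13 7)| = 15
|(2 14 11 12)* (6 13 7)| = |(2 14 11 12)(6 13 7)| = 12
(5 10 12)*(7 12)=(5 10 7 12)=[0, 1, 2, 3, 4, 10, 6, 12, 8, 9, 7, 11, 5]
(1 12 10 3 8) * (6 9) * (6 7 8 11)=(1 12 10 3 11 6 9 7 8)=[0, 12, 2, 11, 4, 5, 9, 8, 1, 7, 3, 6, 10]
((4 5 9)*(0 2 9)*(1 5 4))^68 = ((0 2 9 1 5))^68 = (0 1 2 5 9)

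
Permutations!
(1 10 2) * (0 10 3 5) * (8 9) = (0 10 2 1 3 5)(8 9) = [10, 3, 1, 5, 4, 0, 6, 7, 9, 8, 2]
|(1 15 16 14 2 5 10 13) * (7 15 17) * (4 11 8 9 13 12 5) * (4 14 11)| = |(1 17 7 15 16 11 8 9 13)(2 14)(5 10 12)| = 18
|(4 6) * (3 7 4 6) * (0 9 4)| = |(0 9 4 3 7)| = 5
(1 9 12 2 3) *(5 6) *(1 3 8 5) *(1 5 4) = (1 9 12 2 8 4)(5 6) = [0, 9, 8, 3, 1, 6, 5, 7, 4, 12, 10, 11, 2]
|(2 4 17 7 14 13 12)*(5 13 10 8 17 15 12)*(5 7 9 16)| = |(2 4 15 12)(5 13 7 14 10 8 17 9 16)| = 36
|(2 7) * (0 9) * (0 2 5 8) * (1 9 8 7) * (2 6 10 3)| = 6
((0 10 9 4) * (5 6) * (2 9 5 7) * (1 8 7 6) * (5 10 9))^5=((10)(0 9 4)(1 8 7 2 5))^5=(10)(0 4 9)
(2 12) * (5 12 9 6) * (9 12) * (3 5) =(2 12)(3 5 9 6) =[0, 1, 12, 5, 4, 9, 3, 7, 8, 6, 10, 11, 2]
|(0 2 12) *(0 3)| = |(0 2 12 3)| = 4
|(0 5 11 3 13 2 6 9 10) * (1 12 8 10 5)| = 35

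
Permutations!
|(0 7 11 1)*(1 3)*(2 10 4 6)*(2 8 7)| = |(0 2 10 4 6 8 7 11 3 1)| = 10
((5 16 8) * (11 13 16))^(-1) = (5 8 16 13 11)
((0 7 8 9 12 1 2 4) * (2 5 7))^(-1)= (0 4 2)(1 12 9 8 7 5)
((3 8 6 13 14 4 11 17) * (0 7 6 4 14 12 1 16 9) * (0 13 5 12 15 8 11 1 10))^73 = (0 7 6 5 12 10)(1 13 4 9 8 16 15)(3 11 17)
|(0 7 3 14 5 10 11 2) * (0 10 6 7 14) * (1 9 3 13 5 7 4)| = 30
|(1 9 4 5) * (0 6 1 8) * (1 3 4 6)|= |(0 1 9 6 3 4 5 8)|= 8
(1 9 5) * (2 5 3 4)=[0, 9, 5, 4, 2, 1, 6, 7, 8, 3]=(1 9 3 4 2 5)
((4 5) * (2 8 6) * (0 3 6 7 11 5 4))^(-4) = (0 8)(2 5)(3 7)(6 11)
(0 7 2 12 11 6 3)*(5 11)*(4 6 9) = (0 7 2 12 5 11 9 4 6 3) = [7, 1, 12, 0, 6, 11, 3, 2, 8, 4, 10, 9, 5]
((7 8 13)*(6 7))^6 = ((6 7 8 13))^6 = (6 8)(7 13)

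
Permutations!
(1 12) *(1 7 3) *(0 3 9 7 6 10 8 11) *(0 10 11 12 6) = (0 3 1 6 11 10 8 12)(7 9) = [3, 6, 2, 1, 4, 5, 11, 9, 12, 7, 8, 10, 0]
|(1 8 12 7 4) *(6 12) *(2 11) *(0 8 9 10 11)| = 11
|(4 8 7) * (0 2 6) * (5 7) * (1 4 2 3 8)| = |(0 3 8 5 7 2 6)(1 4)| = 14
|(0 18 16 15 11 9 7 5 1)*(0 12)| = 10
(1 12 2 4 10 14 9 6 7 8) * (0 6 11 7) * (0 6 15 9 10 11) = (0 15 9)(1 12 2 4 11 7 8)(10 14) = [15, 12, 4, 3, 11, 5, 6, 8, 1, 0, 14, 7, 2, 13, 10, 9]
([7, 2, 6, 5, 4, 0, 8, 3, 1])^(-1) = [5, 8, 1, 7, 4, 3, 2, 0, 6]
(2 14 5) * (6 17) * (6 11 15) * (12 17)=(2 14 5)(6 12 17 11 15)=[0, 1, 14, 3, 4, 2, 12, 7, 8, 9, 10, 15, 17, 13, 5, 6, 16, 11]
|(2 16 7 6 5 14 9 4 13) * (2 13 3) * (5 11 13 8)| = 12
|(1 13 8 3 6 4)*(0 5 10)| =6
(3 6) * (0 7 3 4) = [7, 1, 2, 6, 0, 5, 4, 3] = (0 7 3 6 4)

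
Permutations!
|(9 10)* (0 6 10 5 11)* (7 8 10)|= 8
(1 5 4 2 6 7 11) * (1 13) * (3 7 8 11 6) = (1 5 4 2 3 7 6 8 11 13) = [0, 5, 3, 7, 2, 4, 8, 6, 11, 9, 10, 13, 12, 1]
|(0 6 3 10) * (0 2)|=5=|(0 6 3 10 2)|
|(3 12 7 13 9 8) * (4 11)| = |(3 12 7 13 9 8)(4 11)| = 6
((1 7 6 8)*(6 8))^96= (8)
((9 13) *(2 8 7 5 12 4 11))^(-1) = (2 11 4 12 5 7 8)(9 13)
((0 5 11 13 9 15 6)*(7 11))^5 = ((0 5 7 11 13 9 15 6))^5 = (0 9 7 6 13 5 15 11)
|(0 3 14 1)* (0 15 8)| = 6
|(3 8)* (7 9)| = |(3 8)(7 9)| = 2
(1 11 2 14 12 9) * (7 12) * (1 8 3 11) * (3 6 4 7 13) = [0, 1, 14, 11, 7, 5, 4, 12, 6, 8, 10, 2, 9, 3, 13] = (2 14 13 3 11)(4 7 12 9 8 6)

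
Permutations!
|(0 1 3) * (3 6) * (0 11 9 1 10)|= |(0 10)(1 6 3 11 9)|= 10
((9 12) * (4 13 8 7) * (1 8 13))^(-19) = (13)(1 8 7 4)(9 12)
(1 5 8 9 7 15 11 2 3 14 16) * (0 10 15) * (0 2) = (0 10 15 11)(1 5 8 9 7 2 3 14 16) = [10, 5, 3, 14, 4, 8, 6, 2, 9, 7, 15, 0, 12, 13, 16, 11, 1]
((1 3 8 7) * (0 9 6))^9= (9)(1 3 8 7)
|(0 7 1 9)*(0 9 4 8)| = |(9)(0 7 1 4 8)| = 5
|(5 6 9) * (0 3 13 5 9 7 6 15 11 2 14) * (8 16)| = |(0 3 13 5 15 11 2 14)(6 7)(8 16)| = 8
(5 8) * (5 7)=[0, 1, 2, 3, 4, 8, 6, 5, 7]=(5 8 7)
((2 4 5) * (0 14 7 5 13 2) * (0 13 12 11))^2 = (0 7 13 4 11 14 5 2 12)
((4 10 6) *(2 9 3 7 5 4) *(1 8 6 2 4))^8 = (1 7 9 10 6)(2 4 8 5 3) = ((1 8 6 4 10 2 9 3 7 5))^8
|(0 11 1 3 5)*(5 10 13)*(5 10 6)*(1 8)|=|(0 11 8 1 3 6 5)(10 13)|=14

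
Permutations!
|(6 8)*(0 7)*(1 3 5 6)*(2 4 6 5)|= |(0 7)(1 3 2 4 6 8)|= 6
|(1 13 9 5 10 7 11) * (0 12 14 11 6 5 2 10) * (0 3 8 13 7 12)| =|(1 7 6 5 3 8 13 9 2 10 12 14 11)| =13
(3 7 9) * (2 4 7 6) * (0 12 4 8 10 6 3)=(0 12 4 7 9)(2 8 10 6)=[12, 1, 8, 3, 7, 5, 2, 9, 10, 0, 6, 11, 4]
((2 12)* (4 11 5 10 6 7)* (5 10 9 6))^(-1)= ((2 12)(4 11 10 5 9 6 7))^(-1)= (2 12)(4 7 6 9 5 10 11)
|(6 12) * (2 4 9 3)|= 4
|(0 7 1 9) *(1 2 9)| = |(0 7 2 9)| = 4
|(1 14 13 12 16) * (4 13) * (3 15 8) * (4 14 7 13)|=15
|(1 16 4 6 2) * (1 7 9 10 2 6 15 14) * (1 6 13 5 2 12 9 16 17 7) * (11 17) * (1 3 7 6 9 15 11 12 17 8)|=17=|(1 12 15 14 9 10 17 6 13 5 2 3 7 16 4 11 8)|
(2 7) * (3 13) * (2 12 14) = (2 7 12 14)(3 13) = [0, 1, 7, 13, 4, 5, 6, 12, 8, 9, 10, 11, 14, 3, 2]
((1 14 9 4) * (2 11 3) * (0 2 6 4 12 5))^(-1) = (0 5 12 9 14 1 4 6 3 11 2)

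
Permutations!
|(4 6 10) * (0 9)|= |(0 9)(4 6 10)|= 6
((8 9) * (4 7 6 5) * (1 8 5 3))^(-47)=((1 8 9 5 4 7 6 3))^(-47)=(1 8 9 5 4 7 6 3)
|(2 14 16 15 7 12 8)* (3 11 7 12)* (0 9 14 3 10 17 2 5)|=24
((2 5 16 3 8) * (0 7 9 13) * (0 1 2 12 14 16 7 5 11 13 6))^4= ((0 5 7 9 6)(1 2 11 13)(3 8 12 14 16))^4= (0 6 9 7 5)(3 16 14 12 8)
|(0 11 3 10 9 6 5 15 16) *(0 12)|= 10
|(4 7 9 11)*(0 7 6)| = 6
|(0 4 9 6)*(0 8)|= |(0 4 9 6 8)|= 5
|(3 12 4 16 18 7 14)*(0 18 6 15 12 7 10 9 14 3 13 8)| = |(0 18 10 9 14 13 8)(3 7)(4 16 6 15 12)| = 70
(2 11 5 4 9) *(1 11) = (1 11 5 4 9 2) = [0, 11, 1, 3, 9, 4, 6, 7, 8, 2, 10, 5]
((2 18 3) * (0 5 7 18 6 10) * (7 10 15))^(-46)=(0 10 5)(2 15 18)(3 6 7)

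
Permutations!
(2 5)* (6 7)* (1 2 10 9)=(1 2 5 10 9)(6 7)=[0, 2, 5, 3, 4, 10, 7, 6, 8, 1, 9]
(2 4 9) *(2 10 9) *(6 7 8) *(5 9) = (2 4)(5 9 10)(6 7 8) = [0, 1, 4, 3, 2, 9, 7, 8, 6, 10, 5]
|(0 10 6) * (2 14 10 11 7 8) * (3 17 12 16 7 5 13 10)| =24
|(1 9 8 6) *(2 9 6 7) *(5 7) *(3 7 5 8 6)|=|(1 3 7 2 9 6)|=6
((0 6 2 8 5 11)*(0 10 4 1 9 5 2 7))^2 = (0 7 6)(1 5 10)(4 9 11)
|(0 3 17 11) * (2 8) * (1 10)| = 4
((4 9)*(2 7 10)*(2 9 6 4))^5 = (2 7 10 9)(4 6)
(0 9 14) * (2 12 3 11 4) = (0 9 14)(2 12 3 11 4) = [9, 1, 12, 11, 2, 5, 6, 7, 8, 14, 10, 4, 3, 13, 0]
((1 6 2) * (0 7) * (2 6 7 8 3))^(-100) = (0 3 1)(2 7 8)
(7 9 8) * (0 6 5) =[6, 1, 2, 3, 4, 0, 5, 9, 7, 8] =(0 6 5)(7 9 8)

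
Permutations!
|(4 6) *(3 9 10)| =6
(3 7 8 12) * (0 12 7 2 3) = (0 12)(2 3)(7 8) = [12, 1, 3, 2, 4, 5, 6, 8, 7, 9, 10, 11, 0]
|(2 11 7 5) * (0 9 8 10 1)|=|(0 9 8 10 1)(2 11 7 5)|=20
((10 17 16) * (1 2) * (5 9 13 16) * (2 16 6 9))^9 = (1 17)(2 10)(5 16)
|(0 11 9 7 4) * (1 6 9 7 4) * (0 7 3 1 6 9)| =8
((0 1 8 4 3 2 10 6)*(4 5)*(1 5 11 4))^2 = (0 1 11 3 10)(2 6 5 8 4)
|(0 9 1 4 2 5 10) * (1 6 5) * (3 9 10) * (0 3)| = |(0 10 3 9 6 5)(1 4 2)| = 6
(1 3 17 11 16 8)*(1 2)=(1 3 17 11 16 8 2)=[0, 3, 1, 17, 4, 5, 6, 7, 2, 9, 10, 16, 12, 13, 14, 15, 8, 11]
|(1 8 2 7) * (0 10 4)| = |(0 10 4)(1 8 2 7)| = 12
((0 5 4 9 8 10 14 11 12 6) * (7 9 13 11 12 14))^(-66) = (0 12 11 4)(5 6 14 13)(7 8)(9 10)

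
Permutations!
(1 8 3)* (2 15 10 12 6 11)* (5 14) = [0, 8, 15, 1, 4, 14, 11, 7, 3, 9, 12, 2, 6, 13, 5, 10] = (1 8 3)(2 15 10 12 6 11)(5 14)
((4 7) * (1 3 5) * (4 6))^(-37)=(1 5 3)(4 6 7)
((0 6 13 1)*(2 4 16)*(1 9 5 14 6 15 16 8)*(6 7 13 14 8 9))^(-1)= ((0 15 16 2 4 9 5 8 1)(6 14 7 13))^(-1)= (0 1 8 5 9 4 2 16 15)(6 13 7 14)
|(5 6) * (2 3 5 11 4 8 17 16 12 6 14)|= 28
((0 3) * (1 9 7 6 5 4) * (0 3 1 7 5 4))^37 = ((0 1 9 5)(4 7 6))^37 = (0 1 9 5)(4 7 6)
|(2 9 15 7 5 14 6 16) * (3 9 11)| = |(2 11 3 9 15 7 5 14 6 16)| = 10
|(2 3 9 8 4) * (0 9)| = |(0 9 8 4 2 3)| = 6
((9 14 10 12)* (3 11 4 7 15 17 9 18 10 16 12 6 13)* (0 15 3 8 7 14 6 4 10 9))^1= ((0 15 17)(3 11 10 4 14 16 12 18 9 6 13 8 7))^1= (0 15 17)(3 11 10 4 14 16 12 18 9 6 13 8 7)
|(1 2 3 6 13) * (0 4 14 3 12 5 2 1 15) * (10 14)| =24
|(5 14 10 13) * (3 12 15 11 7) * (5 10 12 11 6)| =|(3 11 7)(5 14 12 15 6)(10 13)| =30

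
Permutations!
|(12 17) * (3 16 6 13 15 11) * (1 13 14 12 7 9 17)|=|(1 13 15 11 3 16 6 14 12)(7 9 17)|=9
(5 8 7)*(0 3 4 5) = [3, 1, 2, 4, 5, 8, 6, 0, 7] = (0 3 4 5 8 7)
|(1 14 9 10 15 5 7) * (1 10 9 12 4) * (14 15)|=|(1 15 5 7 10 14 12 4)|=8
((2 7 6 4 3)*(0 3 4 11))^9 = (0 7)(2 11)(3 6)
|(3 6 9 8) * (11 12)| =4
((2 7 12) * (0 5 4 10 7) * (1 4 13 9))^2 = (0 13 1 10 12)(2 5 9 4 7)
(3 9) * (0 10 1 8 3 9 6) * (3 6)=(0 10 1 8 6)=[10, 8, 2, 3, 4, 5, 0, 7, 6, 9, 1]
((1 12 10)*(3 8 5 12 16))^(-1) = ((1 16 3 8 5 12 10))^(-1) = (1 10 12 5 8 3 16)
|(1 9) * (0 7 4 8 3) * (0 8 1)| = 10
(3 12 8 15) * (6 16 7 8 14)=(3 12 14 6 16 7 8 15)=[0, 1, 2, 12, 4, 5, 16, 8, 15, 9, 10, 11, 14, 13, 6, 3, 7]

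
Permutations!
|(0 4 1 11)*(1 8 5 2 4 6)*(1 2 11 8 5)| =|(0 6 2 4 5 11)(1 8)| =6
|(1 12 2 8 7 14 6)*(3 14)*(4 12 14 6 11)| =10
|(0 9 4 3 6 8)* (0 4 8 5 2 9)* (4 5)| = 12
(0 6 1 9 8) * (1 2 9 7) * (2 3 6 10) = (0 10 2 9 8)(1 7)(3 6) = [10, 7, 9, 6, 4, 5, 3, 1, 0, 8, 2]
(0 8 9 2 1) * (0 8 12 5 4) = (0 12 5 4)(1 8 9 2) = [12, 8, 1, 3, 0, 4, 6, 7, 9, 2, 10, 11, 5]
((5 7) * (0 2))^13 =(0 2)(5 7)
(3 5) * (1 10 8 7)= (1 10 8 7)(3 5)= [0, 10, 2, 5, 4, 3, 6, 1, 7, 9, 8]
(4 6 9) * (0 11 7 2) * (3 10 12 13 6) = [11, 1, 0, 10, 3, 5, 9, 2, 8, 4, 12, 7, 13, 6] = (0 11 7 2)(3 10 12 13 6 9 4)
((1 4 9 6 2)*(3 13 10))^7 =(1 9 2 4 6)(3 13 10)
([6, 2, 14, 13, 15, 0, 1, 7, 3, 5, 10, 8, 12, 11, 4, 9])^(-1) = [5, 6, 1, 8, 14, 9, 0, 7, 11, 15, 10, 13, 12, 3, 2, 4]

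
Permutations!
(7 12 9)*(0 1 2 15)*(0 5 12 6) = (0 1 2 15 5 12 9 7 6) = [1, 2, 15, 3, 4, 12, 0, 6, 8, 7, 10, 11, 9, 13, 14, 5]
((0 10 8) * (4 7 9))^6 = (10)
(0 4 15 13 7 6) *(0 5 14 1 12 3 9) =(0 4 15 13 7 6 5 14 1 12 3 9) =[4, 12, 2, 9, 15, 14, 5, 6, 8, 0, 10, 11, 3, 7, 1, 13]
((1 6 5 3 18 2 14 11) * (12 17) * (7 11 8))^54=(1 18 7 5 14)(2 11 3 8 6)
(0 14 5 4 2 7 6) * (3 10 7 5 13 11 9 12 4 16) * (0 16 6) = (0 14 13 11 9 12 4 2 5 6 16 3 10 7) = [14, 1, 5, 10, 2, 6, 16, 0, 8, 12, 7, 9, 4, 11, 13, 15, 3]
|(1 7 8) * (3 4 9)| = |(1 7 8)(3 4 9)| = 3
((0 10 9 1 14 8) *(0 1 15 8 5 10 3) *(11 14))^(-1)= ((0 3)(1 11 14 5 10 9 15 8))^(-1)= (0 3)(1 8 15 9 10 5 14 11)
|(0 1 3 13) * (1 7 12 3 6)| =10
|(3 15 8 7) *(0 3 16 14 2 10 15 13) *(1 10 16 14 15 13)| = 30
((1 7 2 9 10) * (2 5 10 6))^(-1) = ((1 7 5 10)(2 9 6))^(-1) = (1 10 5 7)(2 6 9)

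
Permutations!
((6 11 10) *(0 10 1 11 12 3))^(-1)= (0 3 12 6 10)(1 11)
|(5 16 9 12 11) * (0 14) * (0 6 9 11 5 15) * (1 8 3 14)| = 12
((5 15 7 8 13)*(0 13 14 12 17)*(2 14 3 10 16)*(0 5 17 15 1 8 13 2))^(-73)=(0 3 5 7 14 16 8 17 15 2 10 1 13 12)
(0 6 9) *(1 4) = [6, 4, 2, 3, 1, 5, 9, 7, 8, 0] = (0 6 9)(1 4)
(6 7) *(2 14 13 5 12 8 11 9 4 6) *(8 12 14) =(2 8 11 9 4 6 7)(5 14 13) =[0, 1, 8, 3, 6, 14, 7, 2, 11, 4, 10, 9, 12, 5, 13]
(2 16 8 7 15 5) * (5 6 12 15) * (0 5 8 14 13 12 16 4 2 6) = (0 5 6 16 14 13 12 15)(2 4)(7 8) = [5, 1, 4, 3, 2, 6, 16, 8, 7, 9, 10, 11, 15, 12, 13, 0, 14]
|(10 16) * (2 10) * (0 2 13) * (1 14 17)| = |(0 2 10 16 13)(1 14 17)| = 15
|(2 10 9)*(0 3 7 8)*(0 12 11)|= |(0 3 7 8 12 11)(2 10 9)|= 6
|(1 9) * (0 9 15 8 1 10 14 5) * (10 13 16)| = |(0 9 13 16 10 14 5)(1 15 8)| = 21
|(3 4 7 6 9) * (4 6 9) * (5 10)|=|(3 6 4 7 9)(5 10)|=10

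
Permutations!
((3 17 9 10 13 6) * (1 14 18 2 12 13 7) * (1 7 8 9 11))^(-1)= (1 11 17 3 6 13 12 2 18 14)(8 10 9)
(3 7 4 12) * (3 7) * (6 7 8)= (4 12 8 6 7)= [0, 1, 2, 3, 12, 5, 7, 4, 6, 9, 10, 11, 8]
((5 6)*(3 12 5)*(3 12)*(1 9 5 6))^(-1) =((1 9 5)(6 12))^(-1) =(1 5 9)(6 12)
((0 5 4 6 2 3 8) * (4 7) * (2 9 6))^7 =(6 9)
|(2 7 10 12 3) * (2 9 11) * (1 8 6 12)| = |(1 8 6 12 3 9 11 2 7 10)| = 10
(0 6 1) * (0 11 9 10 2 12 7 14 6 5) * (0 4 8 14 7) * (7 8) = (0 5 4 7 8 14 6 1 11 9 10 2 12) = [5, 11, 12, 3, 7, 4, 1, 8, 14, 10, 2, 9, 0, 13, 6]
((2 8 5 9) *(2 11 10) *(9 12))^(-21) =(12)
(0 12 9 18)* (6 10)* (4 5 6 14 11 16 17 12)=(0 4 5 6 10 14 11 16 17 12 9 18)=[4, 1, 2, 3, 5, 6, 10, 7, 8, 18, 14, 16, 9, 13, 11, 15, 17, 12, 0]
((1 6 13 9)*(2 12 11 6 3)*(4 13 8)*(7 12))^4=((1 3 2 7 12 11 6 8 4 13 9))^4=(1 12 4 3 11 13 2 6 9 7 8)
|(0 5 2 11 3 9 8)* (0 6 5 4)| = |(0 4)(2 11 3 9 8 6 5)| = 14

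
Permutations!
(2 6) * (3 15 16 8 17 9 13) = (2 6)(3 15 16 8 17 9 13) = [0, 1, 6, 15, 4, 5, 2, 7, 17, 13, 10, 11, 12, 3, 14, 16, 8, 9]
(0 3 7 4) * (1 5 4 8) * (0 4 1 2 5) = (0 3 7 8 2 5 1) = [3, 0, 5, 7, 4, 1, 6, 8, 2]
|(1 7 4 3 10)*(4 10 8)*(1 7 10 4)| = 6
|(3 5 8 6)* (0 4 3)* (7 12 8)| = 8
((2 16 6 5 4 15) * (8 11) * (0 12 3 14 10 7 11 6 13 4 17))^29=((0 12 3 14 10 7 11 8 6 5 17)(2 16 13 4 15))^29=(0 8 14 17 11 3 5 7 12 6 10)(2 15 4 13 16)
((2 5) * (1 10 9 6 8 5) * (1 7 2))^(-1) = (1 5 8 6 9 10)(2 7) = ((1 10 9 6 8 5)(2 7))^(-1)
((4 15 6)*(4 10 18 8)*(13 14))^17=(4 8 18 10 6 15)(13 14)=((4 15 6 10 18 8)(13 14))^17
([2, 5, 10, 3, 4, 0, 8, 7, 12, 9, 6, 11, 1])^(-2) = [1, 8, 5, 3, 4, 12, 2, 7, 10, 9, 0, 11, 6]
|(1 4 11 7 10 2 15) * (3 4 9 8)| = |(1 9 8 3 4 11 7 10 2 15)| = 10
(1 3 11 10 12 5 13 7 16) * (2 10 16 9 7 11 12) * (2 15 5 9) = (1 3 12 9 7 2 10 15 5 13 11 16) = [0, 3, 10, 12, 4, 13, 6, 2, 8, 7, 15, 16, 9, 11, 14, 5, 1]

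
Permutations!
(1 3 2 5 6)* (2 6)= (1 3 6)(2 5)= [0, 3, 5, 6, 4, 2, 1]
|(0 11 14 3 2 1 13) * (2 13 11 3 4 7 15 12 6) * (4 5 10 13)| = |(0 3 4 7 15 12 6 2 1 11 14 5 10 13)| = 14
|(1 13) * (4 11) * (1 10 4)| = |(1 13 10 4 11)| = 5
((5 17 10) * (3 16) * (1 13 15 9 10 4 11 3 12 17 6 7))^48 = (17)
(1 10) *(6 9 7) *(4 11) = (1 10)(4 11)(6 9 7) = [0, 10, 2, 3, 11, 5, 9, 6, 8, 7, 1, 4]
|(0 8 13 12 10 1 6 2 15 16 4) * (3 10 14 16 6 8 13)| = |(0 13 12 14 16 4)(1 8 3 10)(2 15 6)| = 12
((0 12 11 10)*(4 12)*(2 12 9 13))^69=(0 12 9 10 2 4 11 13)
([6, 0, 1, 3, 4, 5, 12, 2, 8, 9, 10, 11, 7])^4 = (0 2 12)(1 7 6)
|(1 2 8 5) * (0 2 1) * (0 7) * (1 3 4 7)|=8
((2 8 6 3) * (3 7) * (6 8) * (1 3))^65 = (8)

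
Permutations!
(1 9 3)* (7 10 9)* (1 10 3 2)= (1 7 3 10 9 2)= [0, 7, 1, 10, 4, 5, 6, 3, 8, 2, 9]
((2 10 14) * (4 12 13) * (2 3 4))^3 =((2 10 14 3 4 12 13))^3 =(2 3 13 14 12 10 4)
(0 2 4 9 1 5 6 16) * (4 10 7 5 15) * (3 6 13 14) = (0 2 10 7 5 13 14 3 6 16)(1 15 4 9) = [2, 15, 10, 6, 9, 13, 16, 5, 8, 1, 7, 11, 12, 14, 3, 4, 0]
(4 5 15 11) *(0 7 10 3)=(0 7 10 3)(4 5 15 11)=[7, 1, 2, 0, 5, 15, 6, 10, 8, 9, 3, 4, 12, 13, 14, 11]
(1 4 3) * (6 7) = (1 4 3)(6 7) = [0, 4, 2, 1, 3, 5, 7, 6]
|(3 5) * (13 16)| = |(3 5)(13 16)| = 2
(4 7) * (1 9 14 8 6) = (1 9 14 8 6)(4 7) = [0, 9, 2, 3, 7, 5, 1, 4, 6, 14, 10, 11, 12, 13, 8]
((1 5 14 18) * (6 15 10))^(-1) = (1 18 14 5)(6 10 15)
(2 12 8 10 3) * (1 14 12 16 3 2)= (1 14 12 8 10 2 16 3)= [0, 14, 16, 1, 4, 5, 6, 7, 10, 9, 2, 11, 8, 13, 12, 15, 3]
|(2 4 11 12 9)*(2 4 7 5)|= |(2 7 5)(4 11 12 9)|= 12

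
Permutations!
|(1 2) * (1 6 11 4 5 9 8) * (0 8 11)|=|(0 8 1 2 6)(4 5 9 11)|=20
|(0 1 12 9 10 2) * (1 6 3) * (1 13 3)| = |(0 6 1 12 9 10 2)(3 13)| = 14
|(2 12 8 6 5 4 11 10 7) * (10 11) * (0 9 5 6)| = |(0 9 5 4 10 7 2 12 8)| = 9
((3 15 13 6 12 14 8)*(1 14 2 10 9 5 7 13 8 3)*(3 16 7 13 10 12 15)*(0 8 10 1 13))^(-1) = ((0 8 13 6 15 10 9 5)(1 14 16 7)(2 12))^(-1) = (0 5 9 10 15 6 13 8)(1 7 16 14)(2 12)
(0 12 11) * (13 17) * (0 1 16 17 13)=(0 12 11 1 16 17)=[12, 16, 2, 3, 4, 5, 6, 7, 8, 9, 10, 1, 11, 13, 14, 15, 17, 0]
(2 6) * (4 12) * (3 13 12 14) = (2 6)(3 13 12 4 14) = [0, 1, 6, 13, 14, 5, 2, 7, 8, 9, 10, 11, 4, 12, 3]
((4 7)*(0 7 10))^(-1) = (0 10 4 7)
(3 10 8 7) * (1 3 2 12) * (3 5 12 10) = (1 5 12)(2 10 8 7) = [0, 5, 10, 3, 4, 12, 6, 2, 7, 9, 8, 11, 1]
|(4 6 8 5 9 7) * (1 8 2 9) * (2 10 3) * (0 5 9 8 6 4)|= |(0 5 1 6 10 3 2 8 9 7)|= 10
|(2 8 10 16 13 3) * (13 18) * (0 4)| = 14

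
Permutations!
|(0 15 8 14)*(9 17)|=4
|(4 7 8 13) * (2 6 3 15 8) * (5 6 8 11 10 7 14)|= |(2 8 13 4 14 5 6 3 15 11 10 7)|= 12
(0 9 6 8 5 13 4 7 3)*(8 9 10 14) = (0 10 14 8 5 13 4 7 3)(6 9) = [10, 1, 2, 0, 7, 13, 9, 3, 5, 6, 14, 11, 12, 4, 8]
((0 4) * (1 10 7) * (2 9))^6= (10)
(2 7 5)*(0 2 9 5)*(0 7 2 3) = (0 3)(5 9) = [3, 1, 2, 0, 4, 9, 6, 7, 8, 5]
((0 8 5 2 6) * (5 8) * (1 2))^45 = ((8)(0 5 1 2 6))^45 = (8)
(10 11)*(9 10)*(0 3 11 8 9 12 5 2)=(0 3 11 12 5 2)(8 9 10)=[3, 1, 0, 11, 4, 2, 6, 7, 9, 10, 8, 12, 5]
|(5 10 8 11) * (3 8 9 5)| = |(3 8 11)(5 10 9)| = 3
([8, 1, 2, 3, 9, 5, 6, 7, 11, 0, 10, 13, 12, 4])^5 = [9, 1, 2, 3, 13, 5, 6, 7, 0, 4, 10, 8, 12, 11]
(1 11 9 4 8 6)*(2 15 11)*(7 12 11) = (1 2 15 7 12 11 9 4 8 6) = [0, 2, 15, 3, 8, 5, 1, 12, 6, 4, 10, 9, 11, 13, 14, 7]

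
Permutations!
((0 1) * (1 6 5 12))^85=(12)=((0 6 5 12 1))^85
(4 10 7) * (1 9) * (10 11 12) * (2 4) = (1 9)(2 4 11 12 10 7) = [0, 9, 4, 3, 11, 5, 6, 2, 8, 1, 7, 12, 10]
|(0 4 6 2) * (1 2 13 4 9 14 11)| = 6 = |(0 9 14 11 1 2)(4 6 13)|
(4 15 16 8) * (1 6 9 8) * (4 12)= (1 6 9 8 12 4 15 16)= [0, 6, 2, 3, 15, 5, 9, 7, 12, 8, 10, 11, 4, 13, 14, 16, 1]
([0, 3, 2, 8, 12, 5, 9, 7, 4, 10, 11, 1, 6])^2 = [0, 8, 2, 4, 6, 5, 10, 7, 12, 11, 1, 3, 9]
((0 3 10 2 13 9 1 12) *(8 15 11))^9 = ((0 3 10 2 13 9 1 12)(8 15 11))^9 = (15)(0 3 10 2 13 9 1 12)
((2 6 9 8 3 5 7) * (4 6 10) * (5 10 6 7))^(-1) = (2 7 4 10 3 8 9 6)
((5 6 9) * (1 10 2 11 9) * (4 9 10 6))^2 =(2 10 11)(4 5 9)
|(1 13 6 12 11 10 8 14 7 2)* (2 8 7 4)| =|(1 13 6 12 11 10 7 8 14 4 2)| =11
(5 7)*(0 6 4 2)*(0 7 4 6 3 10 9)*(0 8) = (0 3 10 9 8)(2 7 5 4) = [3, 1, 7, 10, 2, 4, 6, 5, 0, 8, 9]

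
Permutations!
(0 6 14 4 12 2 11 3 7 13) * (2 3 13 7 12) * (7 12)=(0 6 14 4 2 11 13)(3 7 12)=[6, 1, 11, 7, 2, 5, 14, 12, 8, 9, 10, 13, 3, 0, 4]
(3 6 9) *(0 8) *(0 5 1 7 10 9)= [8, 7, 2, 6, 4, 1, 0, 10, 5, 3, 9]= (0 8 5 1 7 10 9 3 6)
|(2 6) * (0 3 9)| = 6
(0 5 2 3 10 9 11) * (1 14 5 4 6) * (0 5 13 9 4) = (1 14 13 9 11 5 2 3 10 4 6) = [0, 14, 3, 10, 6, 2, 1, 7, 8, 11, 4, 5, 12, 9, 13]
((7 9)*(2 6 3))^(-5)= ((2 6 3)(7 9))^(-5)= (2 6 3)(7 9)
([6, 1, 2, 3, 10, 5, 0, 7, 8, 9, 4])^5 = [6, 1, 2, 3, 10, 5, 0, 7, 8, 9, 4]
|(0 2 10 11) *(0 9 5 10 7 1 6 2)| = 4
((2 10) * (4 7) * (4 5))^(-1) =(2 10)(4 5 7)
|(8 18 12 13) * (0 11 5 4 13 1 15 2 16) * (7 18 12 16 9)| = 14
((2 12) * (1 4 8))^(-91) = ((1 4 8)(2 12))^(-91) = (1 8 4)(2 12)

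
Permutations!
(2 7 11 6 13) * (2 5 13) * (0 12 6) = [12, 1, 7, 3, 4, 13, 2, 11, 8, 9, 10, 0, 6, 5] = (0 12 6 2 7 11)(5 13)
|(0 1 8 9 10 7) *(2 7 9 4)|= 6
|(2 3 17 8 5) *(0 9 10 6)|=|(0 9 10 6)(2 3 17 8 5)|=20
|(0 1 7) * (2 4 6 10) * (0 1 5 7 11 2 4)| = 6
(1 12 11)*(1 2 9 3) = (1 12 11 2 9 3) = [0, 12, 9, 1, 4, 5, 6, 7, 8, 3, 10, 2, 11]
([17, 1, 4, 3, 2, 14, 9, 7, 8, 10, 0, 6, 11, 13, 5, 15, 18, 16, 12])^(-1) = [10, 1, 4, 3, 2, 14, 11, 7, 8, 6, 9, 12, 18, 13, 5, 15, 17, 0, 16]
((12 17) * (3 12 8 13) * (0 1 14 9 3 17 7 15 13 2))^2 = ((0 1 14 9 3 12 7 15 13 17 8 2))^2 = (0 14 3 7 13 8)(1 9 12 15 17 2)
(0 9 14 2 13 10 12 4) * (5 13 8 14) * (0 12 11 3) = [9, 1, 8, 0, 12, 13, 6, 7, 14, 5, 11, 3, 4, 10, 2] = (0 9 5 13 10 11 3)(2 8 14)(4 12)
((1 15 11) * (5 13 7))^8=(1 11 15)(5 7 13)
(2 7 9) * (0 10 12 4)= [10, 1, 7, 3, 0, 5, 6, 9, 8, 2, 12, 11, 4]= (0 10 12 4)(2 7 9)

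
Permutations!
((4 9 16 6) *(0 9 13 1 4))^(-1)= (0 6 16 9)(1 13 4)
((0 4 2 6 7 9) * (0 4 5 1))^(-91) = (0 1 5)(2 4 9 7 6)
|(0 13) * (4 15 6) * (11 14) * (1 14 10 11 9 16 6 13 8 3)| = 22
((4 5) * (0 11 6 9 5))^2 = (0 6 5)(4 11 9)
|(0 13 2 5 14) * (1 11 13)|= |(0 1 11 13 2 5 14)|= 7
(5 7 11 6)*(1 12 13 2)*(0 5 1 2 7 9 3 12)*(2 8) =(0 5 9 3 12 13 7 11 6 1)(2 8) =[5, 0, 8, 12, 4, 9, 1, 11, 2, 3, 10, 6, 13, 7]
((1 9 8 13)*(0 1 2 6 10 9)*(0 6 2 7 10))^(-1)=((0 1 6)(7 10 9 8 13))^(-1)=(0 6 1)(7 13 8 9 10)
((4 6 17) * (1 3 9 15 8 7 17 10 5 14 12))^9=((1 3 9 15 8 7 17 4 6 10 5 14 12))^9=(1 10 7 3 5 17 9 14 4 15 12 6 8)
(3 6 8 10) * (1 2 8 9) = [0, 2, 8, 6, 4, 5, 9, 7, 10, 1, 3] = (1 2 8 10 3 6 9)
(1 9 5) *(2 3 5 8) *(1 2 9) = (2 3 5)(8 9) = [0, 1, 3, 5, 4, 2, 6, 7, 9, 8]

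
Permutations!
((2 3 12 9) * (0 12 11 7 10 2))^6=((0 12 9)(2 3 11 7 10))^6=(12)(2 3 11 7 10)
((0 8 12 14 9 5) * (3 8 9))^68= ((0 9 5)(3 8 12 14))^68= (14)(0 5 9)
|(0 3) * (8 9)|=2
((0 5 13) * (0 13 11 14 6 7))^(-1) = (0 7 6 14 11 5)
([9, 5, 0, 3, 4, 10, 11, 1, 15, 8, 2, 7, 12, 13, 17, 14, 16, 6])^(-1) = [2, 7, 10, 3, 4, 1, 17, 11, 9, 0, 5, 6, 12, 13, 15, 8, 16, 14]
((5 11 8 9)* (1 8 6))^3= (1 5)(6 9)(8 11)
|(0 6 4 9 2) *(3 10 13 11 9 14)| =10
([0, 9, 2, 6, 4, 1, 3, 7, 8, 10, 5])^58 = (1 10)(5 9)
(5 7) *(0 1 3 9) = (0 1 3 9)(5 7) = [1, 3, 2, 9, 4, 7, 6, 5, 8, 0]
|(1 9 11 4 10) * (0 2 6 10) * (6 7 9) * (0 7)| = |(0 2)(1 6 10)(4 7 9 11)| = 12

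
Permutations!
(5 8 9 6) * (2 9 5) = [0, 1, 9, 3, 4, 8, 2, 7, 5, 6] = (2 9 6)(5 8)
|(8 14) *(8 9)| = |(8 14 9)| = 3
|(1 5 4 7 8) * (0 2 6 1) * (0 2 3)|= 14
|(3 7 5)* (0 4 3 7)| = 6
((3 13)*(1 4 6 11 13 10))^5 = (1 3 11 4 10 13 6)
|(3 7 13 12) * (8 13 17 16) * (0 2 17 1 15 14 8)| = 8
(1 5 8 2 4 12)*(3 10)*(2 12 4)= (1 5 8 12)(3 10)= [0, 5, 2, 10, 4, 8, 6, 7, 12, 9, 3, 11, 1]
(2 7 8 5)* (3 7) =(2 3 7 8 5) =[0, 1, 3, 7, 4, 2, 6, 8, 5]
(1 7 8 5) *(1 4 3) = (1 7 8 5 4 3) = [0, 7, 2, 1, 3, 4, 6, 8, 5]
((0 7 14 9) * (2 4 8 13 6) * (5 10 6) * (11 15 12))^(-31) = (0 7 14 9)(2 5 4 10 8 6 13)(11 12 15)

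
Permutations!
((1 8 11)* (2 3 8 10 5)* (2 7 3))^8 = (1 10 5 7 3 8 11) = ((1 10 5 7 3 8 11))^8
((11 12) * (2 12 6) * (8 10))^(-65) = (2 6 11 12)(8 10) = ((2 12 11 6)(8 10))^(-65)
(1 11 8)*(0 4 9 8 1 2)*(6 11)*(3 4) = (0 3 4 9 8 2)(1 6 11) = [3, 6, 0, 4, 9, 5, 11, 7, 2, 8, 10, 1]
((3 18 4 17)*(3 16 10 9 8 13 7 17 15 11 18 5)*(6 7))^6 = ((3 5)(4 15 11 18)(6 7 17 16 10 9 8 13))^6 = (4 11)(6 8 10 17)(7 13 9 16)(15 18)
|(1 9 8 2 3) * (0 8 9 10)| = 6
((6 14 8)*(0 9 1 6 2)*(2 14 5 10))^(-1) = (0 2 10 5 6 1 9)(8 14)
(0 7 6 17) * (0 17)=(17)(0 7 6)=[7, 1, 2, 3, 4, 5, 0, 6, 8, 9, 10, 11, 12, 13, 14, 15, 16, 17]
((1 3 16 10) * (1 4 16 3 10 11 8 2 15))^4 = (1 11)(2 4)(8 10)(15 16)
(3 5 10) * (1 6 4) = (1 6 4)(3 5 10) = [0, 6, 2, 5, 1, 10, 4, 7, 8, 9, 3]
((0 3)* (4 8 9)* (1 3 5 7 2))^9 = (9)(0 2)(1 5)(3 7)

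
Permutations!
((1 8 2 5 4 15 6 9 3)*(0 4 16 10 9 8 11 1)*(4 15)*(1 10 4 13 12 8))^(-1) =((0 15 6 1 11 10 9 3)(2 5 16 4 13 12 8))^(-1) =(0 3 9 10 11 1 6 15)(2 8 12 13 4 16 5)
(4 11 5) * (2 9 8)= (2 9 8)(4 11 5)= [0, 1, 9, 3, 11, 4, 6, 7, 2, 8, 10, 5]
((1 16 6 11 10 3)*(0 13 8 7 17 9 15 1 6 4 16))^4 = ((0 13 8 7 17 9 15 1)(3 6 11 10)(4 16))^4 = (0 17)(1 7)(8 15)(9 13)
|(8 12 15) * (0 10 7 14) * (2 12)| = 4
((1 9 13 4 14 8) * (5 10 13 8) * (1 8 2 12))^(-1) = (1 12 2 9)(4 13 10 5 14)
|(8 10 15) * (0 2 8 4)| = |(0 2 8 10 15 4)| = 6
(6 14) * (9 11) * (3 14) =(3 14 6)(9 11) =[0, 1, 2, 14, 4, 5, 3, 7, 8, 11, 10, 9, 12, 13, 6]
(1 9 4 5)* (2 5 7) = (1 9 4 7 2 5) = [0, 9, 5, 3, 7, 1, 6, 2, 8, 4]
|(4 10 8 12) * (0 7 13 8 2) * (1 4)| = |(0 7 13 8 12 1 4 10 2)| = 9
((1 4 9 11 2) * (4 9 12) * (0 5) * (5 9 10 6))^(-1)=(0 5 6 10 1 2 11 9)(4 12)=((0 9 11 2 1 10 6 5)(4 12))^(-1)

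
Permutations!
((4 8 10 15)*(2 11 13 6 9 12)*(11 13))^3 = (2 9 13 12 6)(4 15 10 8)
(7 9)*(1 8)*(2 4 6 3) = [0, 8, 4, 2, 6, 5, 3, 9, 1, 7] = (1 8)(2 4 6 3)(7 9)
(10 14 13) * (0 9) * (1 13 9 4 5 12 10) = (0 4 5 12 10 14 9)(1 13) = [4, 13, 2, 3, 5, 12, 6, 7, 8, 0, 14, 11, 10, 1, 9]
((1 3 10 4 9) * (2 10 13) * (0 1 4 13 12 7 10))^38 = (0 13 7 3)(1 2 10 12)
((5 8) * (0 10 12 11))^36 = ((0 10 12 11)(5 8))^36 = (12)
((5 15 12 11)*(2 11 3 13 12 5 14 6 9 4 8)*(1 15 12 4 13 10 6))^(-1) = ((1 15 5 12 3 10 6 9 13 4 8 2 11 14))^(-1) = (1 14 11 2 8 4 13 9 6 10 3 12 5 15)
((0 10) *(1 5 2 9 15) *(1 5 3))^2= (2 15)(5 9)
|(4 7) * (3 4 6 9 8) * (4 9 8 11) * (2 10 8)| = 9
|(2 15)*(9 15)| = |(2 9 15)| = 3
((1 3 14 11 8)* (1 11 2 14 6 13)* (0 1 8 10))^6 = (14)(0 11 13 3)(1 10 8 6)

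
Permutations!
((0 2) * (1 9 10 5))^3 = ((0 2)(1 9 10 5))^3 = (0 2)(1 5 10 9)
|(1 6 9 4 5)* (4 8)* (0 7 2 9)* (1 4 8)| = |(0 7 2 9 1 6)(4 5)| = 6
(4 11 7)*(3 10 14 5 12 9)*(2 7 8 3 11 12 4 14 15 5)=(2 7 14)(3 10 15 5 4 12 9 11 8)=[0, 1, 7, 10, 12, 4, 6, 14, 3, 11, 15, 8, 9, 13, 2, 5]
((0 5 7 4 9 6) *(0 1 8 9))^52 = ((0 5 7 4)(1 8 9 6))^52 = (9)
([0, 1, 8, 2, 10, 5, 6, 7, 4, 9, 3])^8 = (2 10 8 3 4)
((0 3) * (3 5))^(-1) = (0 3 5)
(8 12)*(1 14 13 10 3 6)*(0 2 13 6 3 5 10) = (0 2 13)(1 14 6)(5 10)(8 12) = [2, 14, 13, 3, 4, 10, 1, 7, 12, 9, 5, 11, 8, 0, 6]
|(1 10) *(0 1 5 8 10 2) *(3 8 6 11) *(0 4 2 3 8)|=|(0 1 3)(2 4)(5 6 11 8 10)|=30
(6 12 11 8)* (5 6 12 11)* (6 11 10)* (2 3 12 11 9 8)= (2 3 12 5 9 8 11)(6 10)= [0, 1, 3, 12, 4, 9, 10, 7, 11, 8, 6, 2, 5]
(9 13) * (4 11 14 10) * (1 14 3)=(1 14 10 4 11 3)(9 13)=[0, 14, 2, 1, 11, 5, 6, 7, 8, 13, 4, 3, 12, 9, 10]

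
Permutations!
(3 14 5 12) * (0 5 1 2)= [5, 2, 0, 14, 4, 12, 6, 7, 8, 9, 10, 11, 3, 13, 1]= (0 5 12 3 14 1 2)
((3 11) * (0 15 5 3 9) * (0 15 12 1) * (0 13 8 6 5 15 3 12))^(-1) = ((15)(1 13 8 6 5 12)(3 11 9))^(-1) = (15)(1 12 5 6 8 13)(3 9 11)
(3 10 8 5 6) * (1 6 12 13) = (1 6 3 10 8 5 12 13) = [0, 6, 2, 10, 4, 12, 3, 7, 5, 9, 8, 11, 13, 1]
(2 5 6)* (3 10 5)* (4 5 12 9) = (2 3 10 12 9 4 5 6) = [0, 1, 3, 10, 5, 6, 2, 7, 8, 4, 12, 11, 9]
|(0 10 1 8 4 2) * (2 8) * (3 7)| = |(0 10 1 2)(3 7)(4 8)| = 4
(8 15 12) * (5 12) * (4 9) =(4 9)(5 12 8 15) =[0, 1, 2, 3, 9, 12, 6, 7, 15, 4, 10, 11, 8, 13, 14, 5]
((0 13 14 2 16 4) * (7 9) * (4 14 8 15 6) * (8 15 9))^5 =(2 14 16)(7 9 8)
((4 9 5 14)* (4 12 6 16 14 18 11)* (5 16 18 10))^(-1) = (4 11 18 6 12 14 16 9)(5 10)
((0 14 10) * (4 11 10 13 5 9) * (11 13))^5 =((0 14 11 10)(4 13 5 9))^5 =(0 14 11 10)(4 13 5 9)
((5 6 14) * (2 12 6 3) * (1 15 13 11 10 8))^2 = ((1 15 13 11 10 8)(2 12 6 14 5 3))^2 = (1 13 10)(2 6 5)(3 12 14)(8 15 11)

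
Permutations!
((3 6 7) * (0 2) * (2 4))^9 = (7)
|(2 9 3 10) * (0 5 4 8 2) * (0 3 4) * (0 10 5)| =12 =|(2 9 4 8)(3 5 10)|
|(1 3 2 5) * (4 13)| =4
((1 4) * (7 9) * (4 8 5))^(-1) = (1 4 5 8)(7 9)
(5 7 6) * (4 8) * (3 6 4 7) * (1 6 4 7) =(1 6 5 3 4 8) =[0, 6, 2, 4, 8, 3, 5, 7, 1]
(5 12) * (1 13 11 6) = (1 13 11 6)(5 12) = [0, 13, 2, 3, 4, 12, 1, 7, 8, 9, 10, 6, 5, 11]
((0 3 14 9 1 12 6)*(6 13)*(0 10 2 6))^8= ((0 3 14 9 1 12 13)(2 6 10))^8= (0 3 14 9 1 12 13)(2 10 6)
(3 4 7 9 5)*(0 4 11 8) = (0 4 7 9 5 3 11 8) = [4, 1, 2, 11, 7, 3, 6, 9, 0, 5, 10, 8]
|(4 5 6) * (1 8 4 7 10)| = 7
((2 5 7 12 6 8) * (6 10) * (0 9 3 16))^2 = ((0 9 3 16)(2 5 7 12 10 6 8))^2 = (0 3)(2 7 10 8 5 12 6)(9 16)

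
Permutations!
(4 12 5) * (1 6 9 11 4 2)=(1 6 9 11 4 12 5 2)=[0, 6, 1, 3, 12, 2, 9, 7, 8, 11, 10, 4, 5]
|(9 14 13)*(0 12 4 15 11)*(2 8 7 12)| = 24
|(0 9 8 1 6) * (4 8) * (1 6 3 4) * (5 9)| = 8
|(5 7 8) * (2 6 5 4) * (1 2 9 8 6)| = 6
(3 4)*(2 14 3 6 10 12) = (2 14 3 4 6 10 12) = [0, 1, 14, 4, 6, 5, 10, 7, 8, 9, 12, 11, 2, 13, 3]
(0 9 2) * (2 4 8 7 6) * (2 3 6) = (0 9 4 8 7 2)(3 6) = [9, 1, 0, 6, 8, 5, 3, 2, 7, 4]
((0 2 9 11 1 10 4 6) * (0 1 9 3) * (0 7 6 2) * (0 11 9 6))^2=((0 11 6 1 10 4 2 3 7))^2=(0 6 10 2 7 11 1 4 3)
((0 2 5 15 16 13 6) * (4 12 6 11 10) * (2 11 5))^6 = (5 16)(13 15)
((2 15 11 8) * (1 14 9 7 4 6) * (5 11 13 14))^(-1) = ((1 5 11 8 2 15 13 14 9 7 4 6))^(-1) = (1 6 4 7 9 14 13 15 2 8 11 5)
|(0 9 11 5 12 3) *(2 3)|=|(0 9 11 5 12 2 3)|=7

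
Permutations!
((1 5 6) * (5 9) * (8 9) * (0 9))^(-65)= (0 9 5 6 1 8)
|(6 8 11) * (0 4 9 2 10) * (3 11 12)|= 5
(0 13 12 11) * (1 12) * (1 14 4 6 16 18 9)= (0 13 14 4 6 16 18 9 1 12 11)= [13, 12, 2, 3, 6, 5, 16, 7, 8, 1, 10, 0, 11, 14, 4, 15, 18, 17, 9]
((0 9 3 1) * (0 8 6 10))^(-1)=(0 10 6 8 1 3 9)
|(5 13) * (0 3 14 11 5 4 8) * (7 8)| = 9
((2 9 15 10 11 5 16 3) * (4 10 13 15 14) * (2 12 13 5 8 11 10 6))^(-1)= (2 6 4 14 9)(3 16 5 15 13 12)(8 11)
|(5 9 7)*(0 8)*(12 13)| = 6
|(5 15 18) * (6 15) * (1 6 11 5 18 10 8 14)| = 6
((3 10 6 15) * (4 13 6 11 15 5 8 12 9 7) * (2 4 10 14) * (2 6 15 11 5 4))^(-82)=((3 14 6 4 13 15)(5 8 12 9 7 10))^(-82)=(3 6 13)(4 15 14)(5 12 7)(8 9 10)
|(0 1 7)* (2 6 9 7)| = |(0 1 2 6 9 7)| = 6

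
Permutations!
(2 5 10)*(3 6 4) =[0, 1, 5, 6, 3, 10, 4, 7, 8, 9, 2] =(2 5 10)(3 6 4)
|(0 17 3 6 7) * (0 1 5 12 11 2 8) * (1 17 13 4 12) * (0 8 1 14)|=36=|(0 13 4 12 11 2 1 5 14)(3 6 7 17)|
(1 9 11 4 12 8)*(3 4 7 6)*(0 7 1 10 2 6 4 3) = (0 7 4 12 8 10 2 6)(1 9 11) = [7, 9, 6, 3, 12, 5, 0, 4, 10, 11, 2, 1, 8]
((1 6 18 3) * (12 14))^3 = (1 3 18 6)(12 14)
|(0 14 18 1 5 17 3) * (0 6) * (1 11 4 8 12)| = |(0 14 18 11 4 8 12 1 5 17 3 6)| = 12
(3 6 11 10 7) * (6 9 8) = (3 9 8 6 11 10 7) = [0, 1, 2, 9, 4, 5, 11, 3, 6, 8, 7, 10]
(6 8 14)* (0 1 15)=(0 1 15)(6 8 14)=[1, 15, 2, 3, 4, 5, 8, 7, 14, 9, 10, 11, 12, 13, 6, 0]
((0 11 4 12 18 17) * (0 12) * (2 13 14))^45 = ((0 11 4)(2 13 14)(12 18 17))^45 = (18)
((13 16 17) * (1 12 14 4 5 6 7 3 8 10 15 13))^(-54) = (1 14 5 7 8 15 16)(3 10 13 17 12 4 6)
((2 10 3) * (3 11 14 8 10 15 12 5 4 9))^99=(2 15 12 5 4 9 3)(8 14 11 10)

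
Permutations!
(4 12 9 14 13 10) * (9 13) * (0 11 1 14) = [11, 14, 2, 3, 12, 5, 6, 7, 8, 0, 4, 1, 13, 10, 9] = (0 11 1 14 9)(4 12 13 10)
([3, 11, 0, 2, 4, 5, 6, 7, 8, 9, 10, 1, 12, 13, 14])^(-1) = [2, 11, 3, 0, 4, 5, 6, 7, 8, 9, 10, 1, 12, 13, 14]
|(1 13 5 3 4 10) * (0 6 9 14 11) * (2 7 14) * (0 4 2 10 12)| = 14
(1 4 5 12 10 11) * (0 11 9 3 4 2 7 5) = (0 11 1 2 7 5 12 10 9 3 4) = [11, 2, 7, 4, 0, 12, 6, 5, 8, 3, 9, 1, 10]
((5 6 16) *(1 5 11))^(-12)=(1 16 5 11 6)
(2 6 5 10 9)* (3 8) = [0, 1, 6, 8, 4, 10, 5, 7, 3, 2, 9] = (2 6 5 10 9)(3 8)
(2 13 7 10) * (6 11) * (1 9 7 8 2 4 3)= (1 9 7 10 4 3)(2 13 8)(6 11)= [0, 9, 13, 1, 3, 5, 11, 10, 2, 7, 4, 6, 12, 8]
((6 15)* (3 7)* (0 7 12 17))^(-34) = ((0 7 3 12 17)(6 15))^(-34) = (0 7 3 12 17)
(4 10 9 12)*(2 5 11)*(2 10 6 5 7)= (2 7)(4 6 5 11 10 9 12)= [0, 1, 7, 3, 6, 11, 5, 2, 8, 12, 9, 10, 4]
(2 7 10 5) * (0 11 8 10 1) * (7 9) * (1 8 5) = (0 11 5 2 9 7 8 10 1) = [11, 0, 9, 3, 4, 2, 6, 8, 10, 7, 1, 5]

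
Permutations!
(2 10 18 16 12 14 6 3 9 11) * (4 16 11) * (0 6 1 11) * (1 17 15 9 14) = (0 6 3 14 17 15 9 4 16 12 1 11 2 10 18) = [6, 11, 10, 14, 16, 5, 3, 7, 8, 4, 18, 2, 1, 13, 17, 9, 12, 15, 0]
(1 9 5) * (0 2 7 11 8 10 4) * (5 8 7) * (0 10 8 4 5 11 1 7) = (0 2 11)(1 9 4 10 5 7) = [2, 9, 11, 3, 10, 7, 6, 1, 8, 4, 5, 0]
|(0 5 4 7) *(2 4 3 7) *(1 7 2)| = 7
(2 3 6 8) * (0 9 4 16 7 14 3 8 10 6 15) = (0 9 4 16 7 14 3 15)(2 8)(6 10) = [9, 1, 8, 15, 16, 5, 10, 14, 2, 4, 6, 11, 12, 13, 3, 0, 7]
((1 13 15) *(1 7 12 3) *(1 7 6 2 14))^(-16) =(1 15 2)(3 12 7)(6 14 13)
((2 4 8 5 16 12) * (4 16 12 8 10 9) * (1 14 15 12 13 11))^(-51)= ((1 14 15 12 2 16 8 5 13 11)(4 10 9))^(-51)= (1 11 13 5 8 16 2 12 15 14)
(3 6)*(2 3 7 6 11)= (2 3 11)(6 7)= [0, 1, 3, 11, 4, 5, 7, 6, 8, 9, 10, 2]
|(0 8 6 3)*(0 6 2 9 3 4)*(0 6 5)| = |(0 8 2 9 3 5)(4 6)| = 6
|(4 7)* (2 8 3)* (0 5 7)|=12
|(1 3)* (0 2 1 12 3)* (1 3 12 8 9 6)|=7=|(12)(0 2 3 8 9 6 1)|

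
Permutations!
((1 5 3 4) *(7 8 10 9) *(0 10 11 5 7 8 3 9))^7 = (0 10)(1 4 3 7)(5 11 8 9)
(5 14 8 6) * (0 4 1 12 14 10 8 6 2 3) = [4, 12, 3, 0, 1, 10, 5, 7, 2, 9, 8, 11, 14, 13, 6] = (0 4 1 12 14 6 5 10 8 2 3)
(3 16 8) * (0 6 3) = (0 6 3 16 8) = [6, 1, 2, 16, 4, 5, 3, 7, 0, 9, 10, 11, 12, 13, 14, 15, 8]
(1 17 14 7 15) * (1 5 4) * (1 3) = (1 17 14 7 15 5 4 3) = [0, 17, 2, 1, 3, 4, 6, 15, 8, 9, 10, 11, 12, 13, 7, 5, 16, 14]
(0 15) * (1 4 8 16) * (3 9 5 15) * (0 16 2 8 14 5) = [3, 4, 8, 9, 14, 15, 6, 7, 2, 0, 10, 11, 12, 13, 5, 16, 1] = (0 3 9)(1 4 14 5 15 16)(2 8)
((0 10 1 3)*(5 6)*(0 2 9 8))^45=((0 10 1 3 2 9 8)(5 6))^45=(0 3 8 1 9 10 2)(5 6)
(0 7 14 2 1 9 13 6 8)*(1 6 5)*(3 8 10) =(0 7 14 2 6 10 3 8)(1 9 13 5) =[7, 9, 6, 8, 4, 1, 10, 14, 0, 13, 3, 11, 12, 5, 2]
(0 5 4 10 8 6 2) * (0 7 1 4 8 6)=(0 5 8)(1 4 10 6 2 7)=[5, 4, 7, 3, 10, 8, 2, 1, 0, 9, 6]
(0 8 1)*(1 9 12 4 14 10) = (0 8 9 12 4 14 10 1) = [8, 0, 2, 3, 14, 5, 6, 7, 9, 12, 1, 11, 4, 13, 10]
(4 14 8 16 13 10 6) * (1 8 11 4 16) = (1 8)(4 14 11)(6 16 13 10) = [0, 8, 2, 3, 14, 5, 16, 7, 1, 9, 6, 4, 12, 10, 11, 15, 13]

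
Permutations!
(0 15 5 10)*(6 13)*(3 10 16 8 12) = (0 15 5 16 8 12 3 10)(6 13) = [15, 1, 2, 10, 4, 16, 13, 7, 12, 9, 0, 11, 3, 6, 14, 5, 8]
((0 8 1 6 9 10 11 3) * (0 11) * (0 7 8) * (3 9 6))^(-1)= (1 8 7 10 9 11 3)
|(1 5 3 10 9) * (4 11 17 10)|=8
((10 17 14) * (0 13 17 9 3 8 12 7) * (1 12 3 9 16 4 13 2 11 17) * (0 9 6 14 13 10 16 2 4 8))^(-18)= ((0 4 10 2 11 17 13 1 12 7 9 6 14 16 8 3))^(-18)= (0 8 14 9 12 13 11 10)(1 17 2 4 3 16 6 7)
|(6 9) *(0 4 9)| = 4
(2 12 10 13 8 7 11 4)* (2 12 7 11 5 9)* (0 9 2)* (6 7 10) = (0 9)(2 10 13 8 11 4 12 6 7 5) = [9, 1, 10, 3, 12, 2, 7, 5, 11, 0, 13, 4, 6, 8]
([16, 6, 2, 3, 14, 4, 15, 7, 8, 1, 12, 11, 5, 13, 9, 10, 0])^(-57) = [16, 4, 2, 3, 10, 15, 14, 7, 8, 5, 1, 11, 6, 13, 12, 9, 0]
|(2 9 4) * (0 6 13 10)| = |(0 6 13 10)(2 9 4)| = 12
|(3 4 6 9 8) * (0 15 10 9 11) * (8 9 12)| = |(0 15 10 12 8 3 4 6 11)| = 9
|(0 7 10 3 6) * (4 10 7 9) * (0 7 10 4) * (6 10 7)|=2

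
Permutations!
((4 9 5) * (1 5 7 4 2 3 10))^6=((1 5 2 3 10)(4 9 7))^6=(1 5 2 3 10)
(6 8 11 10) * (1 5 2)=(1 5 2)(6 8 11 10)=[0, 5, 1, 3, 4, 2, 8, 7, 11, 9, 6, 10]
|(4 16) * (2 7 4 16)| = 3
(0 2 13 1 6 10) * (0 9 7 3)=(0 2 13 1 6 10 9 7 3)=[2, 6, 13, 0, 4, 5, 10, 3, 8, 7, 9, 11, 12, 1]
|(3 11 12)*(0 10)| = |(0 10)(3 11 12)| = 6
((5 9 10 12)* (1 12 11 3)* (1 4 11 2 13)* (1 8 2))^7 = (1 5 10 12 9)(2 13 8)(3 4 11)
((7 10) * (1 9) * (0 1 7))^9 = (0 10 7 9 1) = ((0 1 9 7 10))^9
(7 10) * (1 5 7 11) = (1 5 7 10 11) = [0, 5, 2, 3, 4, 7, 6, 10, 8, 9, 11, 1]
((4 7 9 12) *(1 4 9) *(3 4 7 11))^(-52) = (12)(3 11 4)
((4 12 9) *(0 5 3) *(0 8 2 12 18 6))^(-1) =(0 6 18 4 9 12 2 8 3 5)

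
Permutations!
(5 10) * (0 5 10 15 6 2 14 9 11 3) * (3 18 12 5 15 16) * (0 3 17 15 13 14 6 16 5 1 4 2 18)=(0 13 14 9 11)(1 4 2 6 18 12)(15 16 17)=[13, 4, 6, 3, 2, 5, 18, 7, 8, 11, 10, 0, 1, 14, 9, 16, 17, 15, 12]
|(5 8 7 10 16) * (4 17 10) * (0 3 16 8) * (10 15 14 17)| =|(0 3 16 5)(4 10 8 7)(14 17 15)| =12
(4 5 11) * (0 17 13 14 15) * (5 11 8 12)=[17, 1, 2, 3, 11, 8, 6, 7, 12, 9, 10, 4, 5, 14, 15, 0, 16, 13]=(0 17 13 14 15)(4 11)(5 8 12)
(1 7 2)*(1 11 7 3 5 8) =(1 3 5 8)(2 11 7) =[0, 3, 11, 5, 4, 8, 6, 2, 1, 9, 10, 7]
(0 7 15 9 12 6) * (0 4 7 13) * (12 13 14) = (0 14 12 6 4 7 15 9 13) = [14, 1, 2, 3, 7, 5, 4, 15, 8, 13, 10, 11, 6, 0, 12, 9]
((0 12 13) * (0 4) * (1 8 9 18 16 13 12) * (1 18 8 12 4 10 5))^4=(0 10 4 13 12 16 1 18 5)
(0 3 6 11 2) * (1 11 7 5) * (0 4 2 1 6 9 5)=[3, 11, 4, 9, 2, 6, 7, 0, 8, 5, 10, 1]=(0 3 9 5 6 7)(1 11)(2 4)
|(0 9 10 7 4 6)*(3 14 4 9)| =15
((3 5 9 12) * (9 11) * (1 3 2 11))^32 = (12)(1 5 3) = ((1 3 5)(2 11 9 12))^32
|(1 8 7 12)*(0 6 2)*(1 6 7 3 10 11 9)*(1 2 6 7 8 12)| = 21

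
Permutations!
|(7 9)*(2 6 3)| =6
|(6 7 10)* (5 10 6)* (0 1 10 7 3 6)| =|(0 1 10 5 7)(3 6)| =10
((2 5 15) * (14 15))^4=((2 5 14 15))^4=(15)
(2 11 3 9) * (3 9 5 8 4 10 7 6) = (2 11 9)(3 5 8 4 10 7 6) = [0, 1, 11, 5, 10, 8, 3, 6, 4, 2, 7, 9]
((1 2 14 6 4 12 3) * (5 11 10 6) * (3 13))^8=((1 2 14 5 11 10 6 4 12 13 3))^8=(1 12 10 14 3 4 11 2 13 6 5)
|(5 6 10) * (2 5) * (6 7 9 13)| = 7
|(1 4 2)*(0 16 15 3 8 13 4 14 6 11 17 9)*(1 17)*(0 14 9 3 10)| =60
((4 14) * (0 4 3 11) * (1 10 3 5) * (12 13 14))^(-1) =((0 4 12 13 14 5 1 10 3 11))^(-1) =(0 11 3 10 1 5 14 13 12 4)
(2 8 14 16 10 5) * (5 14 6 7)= (2 8 6 7 5)(10 14 16)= [0, 1, 8, 3, 4, 2, 7, 5, 6, 9, 14, 11, 12, 13, 16, 15, 10]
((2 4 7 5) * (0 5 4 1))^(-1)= ((0 5 2 1)(4 7))^(-1)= (0 1 2 5)(4 7)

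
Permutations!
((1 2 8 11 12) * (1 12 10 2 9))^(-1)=(12)(1 9)(2 10 11 8)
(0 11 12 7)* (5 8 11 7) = (0 7)(5 8 11 12) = [7, 1, 2, 3, 4, 8, 6, 0, 11, 9, 10, 12, 5]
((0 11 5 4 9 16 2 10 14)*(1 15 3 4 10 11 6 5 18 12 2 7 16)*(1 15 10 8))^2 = ((0 6 5 8 1 10 14)(2 11 18 12)(3 4 9 15)(7 16))^2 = (0 5 1 14 6 8 10)(2 18)(3 9)(4 15)(11 12)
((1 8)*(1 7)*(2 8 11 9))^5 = ((1 11 9 2 8 7))^5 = (1 7 8 2 9 11)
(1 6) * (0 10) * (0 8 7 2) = (0 10 8 7 2)(1 6) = [10, 6, 0, 3, 4, 5, 1, 2, 7, 9, 8]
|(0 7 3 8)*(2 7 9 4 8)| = 12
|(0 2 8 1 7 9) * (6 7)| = |(0 2 8 1 6 7 9)| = 7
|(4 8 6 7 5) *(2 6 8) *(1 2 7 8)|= 12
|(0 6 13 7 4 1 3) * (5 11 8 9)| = 28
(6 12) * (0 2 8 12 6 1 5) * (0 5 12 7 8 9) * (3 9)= (0 2 3 9)(1 12)(7 8)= [2, 12, 3, 9, 4, 5, 6, 8, 7, 0, 10, 11, 1]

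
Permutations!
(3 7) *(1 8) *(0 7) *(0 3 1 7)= (1 8 7)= [0, 8, 2, 3, 4, 5, 6, 1, 7]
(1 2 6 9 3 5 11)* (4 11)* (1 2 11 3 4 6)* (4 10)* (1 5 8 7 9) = (1 11 2 5 6)(3 8 7 9 10 4) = [0, 11, 5, 8, 3, 6, 1, 9, 7, 10, 4, 2]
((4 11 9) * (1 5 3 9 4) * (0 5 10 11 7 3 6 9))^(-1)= (0 3 7 4 11 10 1 9 6 5)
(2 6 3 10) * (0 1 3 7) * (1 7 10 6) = (0 7)(1 3 6 10 2) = [7, 3, 1, 6, 4, 5, 10, 0, 8, 9, 2]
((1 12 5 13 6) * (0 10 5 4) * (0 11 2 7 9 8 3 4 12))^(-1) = ((0 10 5 13 6 1)(2 7 9 8 3 4 11))^(-1) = (0 1 6 13 5 10)(2 11 4 3 8 9 7)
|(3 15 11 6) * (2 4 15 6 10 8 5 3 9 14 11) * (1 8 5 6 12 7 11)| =|(1 8 6 9 14)(2 4 15)(3 12 7 11 10 5)| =30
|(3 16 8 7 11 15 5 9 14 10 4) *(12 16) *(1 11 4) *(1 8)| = 13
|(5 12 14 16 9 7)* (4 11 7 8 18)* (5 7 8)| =20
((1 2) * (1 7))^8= ((1 2 7))^8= (1 7 2)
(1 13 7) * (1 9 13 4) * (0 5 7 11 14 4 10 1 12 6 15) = (0 5 7 9 13 11 14 4 12 6 15)(1 10) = [5, 10, 2, 3, 12, 7, 15, 9, 8, 13, 1, 14, 6, 11, 4, 0]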